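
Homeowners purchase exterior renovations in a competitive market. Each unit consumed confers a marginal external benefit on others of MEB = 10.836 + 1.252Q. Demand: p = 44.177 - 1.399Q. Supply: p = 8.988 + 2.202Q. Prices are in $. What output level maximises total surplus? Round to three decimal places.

Social marginal benefit = demand + MEB = 55.013 - 0.147Q.
Set SMB = MC: 55.013 - 0.147Q = 8.988 + 2.202Q → Q* = 19.5934.

Q* = 19.593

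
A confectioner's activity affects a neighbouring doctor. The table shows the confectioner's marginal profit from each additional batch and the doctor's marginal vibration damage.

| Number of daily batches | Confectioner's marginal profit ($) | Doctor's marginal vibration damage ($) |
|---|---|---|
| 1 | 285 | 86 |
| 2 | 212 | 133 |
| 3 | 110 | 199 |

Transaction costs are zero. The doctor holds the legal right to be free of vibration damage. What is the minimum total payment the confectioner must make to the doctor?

$219

Efficient level: marginal profit ≥ marginal vibration damage through level 2, so k* = 2.
With the doctor holding the right, the confectioner must at least compensate total damage at k*: 86 + 133 = 219.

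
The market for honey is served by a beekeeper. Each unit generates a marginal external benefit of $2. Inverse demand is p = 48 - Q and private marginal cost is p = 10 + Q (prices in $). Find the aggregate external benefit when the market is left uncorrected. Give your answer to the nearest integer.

Market equilibrium (private): 10 + Q = 48 - Q → Q_m = 19.0000.
Total external benefit = MEB × Q_m = 2 × 19.0000 = 38.0000.

$38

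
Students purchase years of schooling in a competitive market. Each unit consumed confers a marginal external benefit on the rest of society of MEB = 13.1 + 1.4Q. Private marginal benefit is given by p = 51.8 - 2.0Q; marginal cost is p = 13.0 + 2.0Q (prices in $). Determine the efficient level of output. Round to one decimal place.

Q* = 20.0

Social marginal benefit = demand + MEB = 64.9 - 0.6Q.
Set SMB = MC: 64.9 - 0.6Q = 13.0 + 2.0Q → Q* = 19.9615.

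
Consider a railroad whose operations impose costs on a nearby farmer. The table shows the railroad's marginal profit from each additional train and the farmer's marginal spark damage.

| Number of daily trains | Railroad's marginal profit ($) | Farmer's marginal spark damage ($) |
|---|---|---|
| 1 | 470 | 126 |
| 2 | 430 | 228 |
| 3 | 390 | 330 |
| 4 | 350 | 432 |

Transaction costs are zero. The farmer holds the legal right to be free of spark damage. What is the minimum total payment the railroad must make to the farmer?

$684

Efficient level: marginal profit ≥ marginal spark damage through level 3, so k* = 3.
With the farmer holding the right, the railroad must at least compensate total damage at k*: 126 + 228 + 330 = 684.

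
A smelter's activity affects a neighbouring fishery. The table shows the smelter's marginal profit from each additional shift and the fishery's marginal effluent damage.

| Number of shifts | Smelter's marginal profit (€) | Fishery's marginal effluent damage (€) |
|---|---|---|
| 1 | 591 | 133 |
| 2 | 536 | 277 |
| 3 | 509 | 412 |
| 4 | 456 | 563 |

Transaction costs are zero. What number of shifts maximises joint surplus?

Bargaining reaches the level where marginal profit last exceeds marginal effluent damage.
That holds through level 3 (509 ≥ 412) but not at 4 (456 < 563).

3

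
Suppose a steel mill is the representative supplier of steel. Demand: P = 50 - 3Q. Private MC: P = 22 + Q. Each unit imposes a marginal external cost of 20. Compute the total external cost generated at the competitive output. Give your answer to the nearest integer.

140

Market equilibrium (private): 22 + Q = 50 - 3Q → Q_m = 7.0000.
Total external cost = MEC × Q_m = 20 × 7.0000 = 140.0000.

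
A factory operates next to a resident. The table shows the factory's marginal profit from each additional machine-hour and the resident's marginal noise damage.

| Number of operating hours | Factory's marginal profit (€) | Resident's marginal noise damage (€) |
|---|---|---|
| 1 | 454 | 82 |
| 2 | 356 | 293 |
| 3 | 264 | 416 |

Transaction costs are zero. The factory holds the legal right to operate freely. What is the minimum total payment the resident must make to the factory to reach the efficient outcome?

Left alone the factory would choose level 3 (marginal profit stays positive).
Efficient level: k* = 2 (marginal profit ≥ marginal noise damage through 2).
The resident must at least cover the factory's forgone profit from cutting 3→2: 264 = 264.

€264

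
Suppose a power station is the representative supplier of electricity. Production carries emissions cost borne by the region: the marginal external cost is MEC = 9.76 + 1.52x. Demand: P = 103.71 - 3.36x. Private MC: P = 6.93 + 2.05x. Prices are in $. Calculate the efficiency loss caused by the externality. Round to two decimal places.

Market equilibrium (private): 6.93 + 2.05x = 103.71 - 3.36x → x_m = 17.8891.
Social marginal cost = private MC + MEC = 16.69 + 3.57x.
Set SMC = demand: 16.69 + 3.57x = 103.71 - 3.36x → x* = 12.5570.
The welfare-loss triangle has base |x_m − x*| and height MEC(x_m) (the vertical gap between SMC and demand is zero at x* and MEC at x_m).
DWL = ½ × 5.3321 × 36.9514 = 98.5143.

DWL = $98.51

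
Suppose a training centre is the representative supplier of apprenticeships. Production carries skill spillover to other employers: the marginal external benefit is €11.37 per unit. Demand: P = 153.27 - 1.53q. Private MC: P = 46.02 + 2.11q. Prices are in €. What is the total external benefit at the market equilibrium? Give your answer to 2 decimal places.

Market equilibrium (private): 46.02 + 2.11q = 153.27 - 1.53q → q_m = 29.4643.
Total external benefit = MEB × q_m = 11.37 × 29.4643 = 335.0091.

€335.01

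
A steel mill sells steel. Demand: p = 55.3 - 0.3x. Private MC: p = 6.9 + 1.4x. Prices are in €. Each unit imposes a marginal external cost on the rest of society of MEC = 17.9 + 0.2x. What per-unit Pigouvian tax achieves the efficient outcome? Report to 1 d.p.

tax = €21.1 per unit

Social marginal cost = private MC + MEC = 24.8 + 1.6x.
Set SMC = demand: 24.8 + 1.6x = 55.3 - 0.3x → x* = 16.0526.
The Pigouvian tax equals MEC at x*: 17.9 + 0.2×16.0526 = 21.1105.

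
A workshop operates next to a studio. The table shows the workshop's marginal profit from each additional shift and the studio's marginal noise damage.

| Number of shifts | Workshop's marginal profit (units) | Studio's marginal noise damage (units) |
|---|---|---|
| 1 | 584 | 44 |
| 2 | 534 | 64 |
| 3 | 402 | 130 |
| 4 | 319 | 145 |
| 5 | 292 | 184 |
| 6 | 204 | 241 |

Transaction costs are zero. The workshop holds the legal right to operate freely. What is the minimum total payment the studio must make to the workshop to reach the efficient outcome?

Left alone the workshop would choose level 6 (marginal profit stays positive).
Efficient level: k* = 5 (marginal profit ≥ marginal noise damage through 5).
The studio must at least cover the workshop's forgone profit from cutting 6→5: 204 = 204.

204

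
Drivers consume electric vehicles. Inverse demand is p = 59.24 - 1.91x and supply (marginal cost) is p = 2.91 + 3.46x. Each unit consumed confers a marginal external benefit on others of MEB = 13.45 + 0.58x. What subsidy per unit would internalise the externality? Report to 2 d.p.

Social marginal benefit = demand + MEB = 72.69 - 1.33x.
Set SMB = MC: 72.69 - 1.33x = 2.91 + 3.46x → x* = 14.5678.
The Pigouvian subsidy equals MEB at x*: 13.45 + 0.58×14.5678 = 21.8993.

subsidy = 21.90 per unit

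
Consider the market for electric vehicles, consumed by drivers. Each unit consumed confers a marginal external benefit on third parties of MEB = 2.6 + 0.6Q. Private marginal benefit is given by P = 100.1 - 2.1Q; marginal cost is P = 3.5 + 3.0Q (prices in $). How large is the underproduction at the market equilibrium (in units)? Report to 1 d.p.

3.1 units

Market equilibrium (private): 3.5 + 3.0Q = 100.1 - 2.1Q → Q_m = 18.9412.
Social marginal benefit = demand + MEB = 102.7 - 1.5Q.
Set SMB = MC: 102.7 - 1.5Q = 3.5 + 3.0Q → Q* = 22.0444.
Gap = |18.9412 − 22.0444| = 3.1032.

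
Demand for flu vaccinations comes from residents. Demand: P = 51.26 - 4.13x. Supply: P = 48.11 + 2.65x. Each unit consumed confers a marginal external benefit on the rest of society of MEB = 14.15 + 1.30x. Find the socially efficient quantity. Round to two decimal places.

Social marginal benefit = demand + MEB = 65.41 - 2.83x.
Set SMB = MC: 65.41 - 2.83x = 48.11 + 2.65x → x* = 3.1569.

x* = 3.16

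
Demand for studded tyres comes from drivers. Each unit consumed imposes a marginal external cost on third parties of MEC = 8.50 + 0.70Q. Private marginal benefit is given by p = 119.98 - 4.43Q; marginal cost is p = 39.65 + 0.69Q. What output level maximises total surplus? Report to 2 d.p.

Q* = 12.34

Social marginal benefit = demand − MEC = 111.48 - 5.13Q.
Set SMB = MC: 111.48 - 5.13Q = 39.65 + 0.69Q → Q* = 12.3419.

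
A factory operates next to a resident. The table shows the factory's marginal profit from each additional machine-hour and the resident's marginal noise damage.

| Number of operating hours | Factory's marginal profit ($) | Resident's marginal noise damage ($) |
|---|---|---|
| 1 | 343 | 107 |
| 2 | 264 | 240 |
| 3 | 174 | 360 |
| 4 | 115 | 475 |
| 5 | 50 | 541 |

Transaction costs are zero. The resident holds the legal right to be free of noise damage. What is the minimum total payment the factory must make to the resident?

Efficient level: marginal profit ≥ marginal noise damage through level 2, so k* = 2.
With the resident holding the right, the factory must at least compensate total damage at k*: 107 + 240 = 347.

$347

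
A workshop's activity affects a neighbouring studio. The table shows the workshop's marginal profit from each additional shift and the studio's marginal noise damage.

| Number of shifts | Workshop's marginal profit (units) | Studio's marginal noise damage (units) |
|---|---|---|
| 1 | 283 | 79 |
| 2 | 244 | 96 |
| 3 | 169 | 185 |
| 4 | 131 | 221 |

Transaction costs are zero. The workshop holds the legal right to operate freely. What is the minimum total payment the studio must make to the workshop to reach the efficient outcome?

Left alone the workshop would choose level 4 (marginal profit stays positive).
Efficient level: k* = 2 (marginal profit ≥ marginal noise damage through 2).
The studio must at least cover the workshop's forgone profit from cutting 4→2: 169 + 131 = 300.

300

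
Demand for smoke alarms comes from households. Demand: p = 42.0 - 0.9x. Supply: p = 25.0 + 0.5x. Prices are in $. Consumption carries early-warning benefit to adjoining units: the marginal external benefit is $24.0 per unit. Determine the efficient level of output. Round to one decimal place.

Social marginal benefit = demand + MEB = 66.0 - 0.9x.
Set SMB = MC: 66.0 - 0.9x = 25.0 + 0.5x → x* = 29.2857.

x* = 29.3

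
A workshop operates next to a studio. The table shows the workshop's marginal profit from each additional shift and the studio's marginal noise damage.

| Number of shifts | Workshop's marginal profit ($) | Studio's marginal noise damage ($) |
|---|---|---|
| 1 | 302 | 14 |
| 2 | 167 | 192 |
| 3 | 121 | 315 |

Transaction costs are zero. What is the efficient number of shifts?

Bargaining reaches the level where marginal profit last exceeds marginal noise damage.
That holds through level 1 (302 ≥ 14) but not at 2 (167 < 192).

1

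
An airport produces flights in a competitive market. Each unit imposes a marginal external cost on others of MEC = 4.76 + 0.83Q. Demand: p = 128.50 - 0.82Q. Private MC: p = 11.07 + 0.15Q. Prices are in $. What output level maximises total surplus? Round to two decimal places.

Q* = 62.59

Social marginal cost = private MC + MEC = 15.83 + 0.98Q.
Set SMC = demand: 15.83 + 0.98Q = 128.50 - 0.82Q → Q* = 62.5944.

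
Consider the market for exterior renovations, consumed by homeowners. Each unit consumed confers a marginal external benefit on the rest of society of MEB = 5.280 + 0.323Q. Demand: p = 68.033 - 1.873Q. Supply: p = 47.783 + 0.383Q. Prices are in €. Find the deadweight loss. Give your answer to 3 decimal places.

Market equilibrium (private): 47.783 + 0.383Q = 68.033 - 1.873Q → Q_m = 8.9761.
Social marginal benefit = demand + MEB = 73.313 - 1.550Q.
Set SMB = MC: 73.313 - 1.550Q = 47.783 + 0.383Q → Q* = 13.2074.
Between Q* and Q_m the wedge SMB − MC runs linearly from 0 to MEB(Q_m), so the loss is a triangle.
DWL = ½ × 4.2313 × 8.1793 = 17.3045.

DWL = €17.305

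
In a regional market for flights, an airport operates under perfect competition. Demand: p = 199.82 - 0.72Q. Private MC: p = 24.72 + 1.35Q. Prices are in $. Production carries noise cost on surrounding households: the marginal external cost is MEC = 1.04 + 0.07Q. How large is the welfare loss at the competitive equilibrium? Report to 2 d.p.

DWL = $11.32

Market equilibrium (private): 24.72 + 1.35Q = 199.82 - 0.72Q → Q_m = 84.5894.
Social marginal cost = private MC + MEC = 25.76 + 1.42Q.
Set SMC = demand: 25.76 + 1.42Q = 199.82 - 0.72Q → Q* = 81.3364.
Between Q* and Q_m the wedge SMC − demand runs linearly from 0 to MEC(Q_m), so the loss is a triangle.
DWL = ½ × 3.2530 × 6.9613 = 11.3226.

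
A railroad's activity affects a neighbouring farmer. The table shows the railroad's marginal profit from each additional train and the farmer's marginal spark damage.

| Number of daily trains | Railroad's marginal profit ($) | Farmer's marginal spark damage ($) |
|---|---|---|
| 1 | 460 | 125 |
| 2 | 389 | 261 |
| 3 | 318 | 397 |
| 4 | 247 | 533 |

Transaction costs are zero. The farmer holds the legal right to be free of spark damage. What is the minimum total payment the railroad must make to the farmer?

Efficient level: marginal profit ≥ marginal spark damage through level 2, so k* = 2.
With the farmer holding the right, the railroad must at least compensate total damage at k*: 125 + 261 = 386.

$386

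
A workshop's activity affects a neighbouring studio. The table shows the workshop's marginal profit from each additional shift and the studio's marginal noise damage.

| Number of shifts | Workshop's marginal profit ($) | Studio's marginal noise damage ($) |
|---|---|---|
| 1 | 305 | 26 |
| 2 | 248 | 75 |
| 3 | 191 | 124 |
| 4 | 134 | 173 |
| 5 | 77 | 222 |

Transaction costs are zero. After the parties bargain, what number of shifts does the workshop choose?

3

Bargaining reaches the level where marginal profit last exceeds marginal noise damage.
That holds through level 3 (191 ≥ 124) but not at 4 (134 < 173).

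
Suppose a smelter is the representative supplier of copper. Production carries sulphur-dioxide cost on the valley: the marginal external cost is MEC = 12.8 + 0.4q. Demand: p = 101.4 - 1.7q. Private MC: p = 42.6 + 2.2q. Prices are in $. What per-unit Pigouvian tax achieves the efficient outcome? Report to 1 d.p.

Social marginal cost = private MC + MEC = 55.4 + 2.6q.
Set SMC = demand: 55.4 + 2.6q = 101.4 - 1.7q → q* = 10.6977.
The Pigouvian tax equals MEC at q*: 12.8 + 0.4×10.6977 = 17.0791.

tax = $17.1 per unit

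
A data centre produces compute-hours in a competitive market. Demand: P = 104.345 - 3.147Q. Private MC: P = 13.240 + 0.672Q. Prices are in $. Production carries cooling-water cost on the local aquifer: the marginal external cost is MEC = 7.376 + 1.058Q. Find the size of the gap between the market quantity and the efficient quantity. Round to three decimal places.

6.688 units

Market equilibrium (private): 13.240 + 0.672Q = 104.345 - 3.147Q → Q_m = 23.8557.
Social marginal cost = private MC + MEC = 20.616 + 1.730Q.
Set SMC = demand: 20.616 + 1.730Q = 104.345 - 3.147Q → Q* = 17.1681.
Gap = |23.8557 − 17.1681| = 6.6876.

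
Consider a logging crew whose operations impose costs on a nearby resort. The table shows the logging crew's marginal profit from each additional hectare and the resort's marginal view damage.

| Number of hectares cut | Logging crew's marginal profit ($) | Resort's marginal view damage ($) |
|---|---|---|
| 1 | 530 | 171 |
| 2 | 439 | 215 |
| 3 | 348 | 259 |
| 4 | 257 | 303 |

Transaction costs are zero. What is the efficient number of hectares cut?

Bargaining reaches the level where marginal profit last exceeds marginal view damage.
That holds through level 3 (348 ≥ 259) but not at 4 (257 < 303).

3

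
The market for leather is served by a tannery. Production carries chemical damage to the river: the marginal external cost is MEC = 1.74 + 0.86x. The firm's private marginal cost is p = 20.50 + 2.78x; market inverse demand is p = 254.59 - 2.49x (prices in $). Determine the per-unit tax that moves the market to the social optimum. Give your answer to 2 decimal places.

Social marginal cost = private MC + MEC = 22.24 + 3.64x.
Set SMC = demand: 22.24 + 3.64x = 254.59 - 2.49x → x* = 37.9038.
The Pigouvian tax equals MEC at x*: 1.74 + 0.86×37.9038 = 34.3373.

tax = $34.34 per unit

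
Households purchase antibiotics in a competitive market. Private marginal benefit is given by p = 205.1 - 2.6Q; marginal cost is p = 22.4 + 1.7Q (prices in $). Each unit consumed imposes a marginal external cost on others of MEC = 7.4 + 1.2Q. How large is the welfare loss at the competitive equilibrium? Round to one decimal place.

Market equilibrium (private): 22.4 + 1.7Q = 205.1 - 2.6Q → Q_m = 42.4884.
Social marginal benefit = demand − MEC = 197.7 - 3.8Q.
Set SMB = MC: 197.7 - 3.8Q = 22.4 + 1.7Q → Q* = 31.8727.
Height of the DWL triangle at Q_m is MC(Q_m) − SMB(Q_m) = MEC(Q_m) = 58.3860.
DWL = ½ × 10.6157 × 58.3860 = 309.9041.

DWL = $309.9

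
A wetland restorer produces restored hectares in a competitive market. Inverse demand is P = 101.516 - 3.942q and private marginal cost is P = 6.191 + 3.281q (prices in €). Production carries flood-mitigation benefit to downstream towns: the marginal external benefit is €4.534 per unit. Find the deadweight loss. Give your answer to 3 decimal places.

Market equilibrium (private): 6.191 + 3.281q = 101.516 - 3.942q → q_m = 13.1974.
Social marginal cost = private MC − MEB = 1.657 + 3.281q.
Set SMC = demand: 1.657 + 3.281q = 101.516 - 3.942q → q* = 13.8251.
Height of the DWL triangle at q_m is demand(q_m) − SMC(q_m) = MEB(q_m) = 4.5340.
DWL = ½ × 0.6277 × 4.5340 = 1.4230.

DWL = €1.423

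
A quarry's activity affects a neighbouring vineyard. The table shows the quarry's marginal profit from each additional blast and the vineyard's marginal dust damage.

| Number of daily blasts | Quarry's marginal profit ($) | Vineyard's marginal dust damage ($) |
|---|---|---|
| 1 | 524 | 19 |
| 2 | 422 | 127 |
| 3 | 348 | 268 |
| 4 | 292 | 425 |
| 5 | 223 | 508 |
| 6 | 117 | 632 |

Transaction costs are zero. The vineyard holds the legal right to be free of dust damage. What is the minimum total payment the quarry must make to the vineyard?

Efficient level: marginal profit ≥ marginal dust damage through level 3, so k* = 3.
With the vineyard holding the right, the quarry must at least compensate total damage at k*: 19 + 127 + 268 = 414.

$414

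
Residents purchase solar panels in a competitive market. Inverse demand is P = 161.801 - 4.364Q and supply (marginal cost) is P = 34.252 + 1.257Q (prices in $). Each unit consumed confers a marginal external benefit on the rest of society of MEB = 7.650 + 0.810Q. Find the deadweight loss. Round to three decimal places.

DWL = $70.419

Market equilibrium (private): 34.252 + 1.257Q = 161.801 - 4.364Q → Q_m = 22.6915.
Social marginal benefit = demand + MEB = 169.451 - 3.554Q.
Set SMB = MC: 169.451 - 3.554Q = 34.252 + 1.257Q → Q* = 28.1021.
Height of the DWL triangle at Q_m is SMB(Q_m) − MC(Q_m) = MEB(Q_m) = 26.0301.
DWL = ½ × 5.4106 × 26.0301 = 70.4192.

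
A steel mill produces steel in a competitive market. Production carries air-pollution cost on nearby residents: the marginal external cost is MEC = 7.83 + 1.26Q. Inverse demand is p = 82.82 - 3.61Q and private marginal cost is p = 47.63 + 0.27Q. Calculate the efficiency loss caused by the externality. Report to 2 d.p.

Market equilibrium (private): 47.63 + 0.27Q = 82.82 - 3.61Q → Q_m = 9.0696.
Social marginal cost = private MC + MEC = 55.46 + 1.53Q.
Set SMC = demand: 55.46 + 1.53Q = 82.82 - 3.61Q → Q* = 5.3230.
Height of the DWL triangle at Q_m is SMC(Q_m) − demand(Q_m) = MEC(Q_m) = 19.2577.
DWL = ½ × 3.7466 × 19.2577 = 36.0754.

DWL = 36.08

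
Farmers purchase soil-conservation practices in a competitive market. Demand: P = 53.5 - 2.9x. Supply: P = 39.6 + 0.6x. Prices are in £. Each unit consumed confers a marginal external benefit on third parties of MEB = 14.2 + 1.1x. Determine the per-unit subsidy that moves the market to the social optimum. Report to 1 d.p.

Social marginal benefit = demand + MEB = 67.7 - 1.8x.
Set SMB = MC: 67.7 - 1.8x = 39.6 + 0.6x → x* = 11.7083.
The Pigouvian subsidy equals MEB at x*: 14.2 + 1.1×11.7083 = 27.0791.

subsidy = £27.1 per unit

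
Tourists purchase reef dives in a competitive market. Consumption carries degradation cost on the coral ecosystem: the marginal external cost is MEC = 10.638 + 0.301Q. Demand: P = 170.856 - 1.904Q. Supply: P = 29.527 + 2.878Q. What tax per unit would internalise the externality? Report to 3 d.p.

tax = 18.377 per unit

Social marginal benefit = demand − MEC = 160.218 - 2.205Q.
Set SMB = MC: 160.218 - 2.205Q = 29.527 + 2.878Q → Q* = 25.7114.
The Pigouvian tax equals MEC at Q*: 10.638 + 0.301×25.7114 = 18.3771.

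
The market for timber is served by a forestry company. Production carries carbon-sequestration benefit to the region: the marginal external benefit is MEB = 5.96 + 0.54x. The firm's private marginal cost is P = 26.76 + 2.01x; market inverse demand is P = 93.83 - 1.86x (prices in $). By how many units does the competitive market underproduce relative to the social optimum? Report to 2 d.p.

4.60 units

Market equilibrium (private): 26.76 + 2.01x = 93.83 - 1.86x → x_m = 17.3307.
Social marginal cost = private MC − MEB = 20.80 + 1.47x.
Set SMC = demand: 20.80 + 1.47x = 93.83 - 1.86x → x* = 21.9309.
Gap = |17.3307 − 21.9309| = 4.6002.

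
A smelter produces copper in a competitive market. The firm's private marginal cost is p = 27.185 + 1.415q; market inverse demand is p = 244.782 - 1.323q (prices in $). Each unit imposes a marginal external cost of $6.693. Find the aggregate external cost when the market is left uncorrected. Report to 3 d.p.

Market equilibrium (private): 27.185 + 1.415q = 244.782 - 1.323q → q_m = 79.4730.
Total external cost = MEC × q_m = 6.693 × 79.4730 = 531.9128.

$531.913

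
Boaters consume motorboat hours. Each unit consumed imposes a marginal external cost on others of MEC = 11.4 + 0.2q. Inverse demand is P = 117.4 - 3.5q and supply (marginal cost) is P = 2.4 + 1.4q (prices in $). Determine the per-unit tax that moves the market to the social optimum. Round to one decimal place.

tax = $15.5 per unit

Social marginal benefit = demand − MEC = 106.0 - 3.7q.
Set SMB = MC: 106.0 - 3.7q = 2.4 + 1.4q → q* = 20.3137.
The Pigouvian tax equals MEC at q*: 11.4 + 0.2×20.3137 = 15.4627.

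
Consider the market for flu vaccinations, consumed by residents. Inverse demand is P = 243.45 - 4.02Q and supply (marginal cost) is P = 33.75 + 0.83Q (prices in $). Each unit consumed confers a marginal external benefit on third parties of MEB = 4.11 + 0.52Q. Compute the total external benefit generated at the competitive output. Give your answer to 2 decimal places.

$663.76

Market equilibrium (private): 33.75 + 0.83Q = 243.45 - 4.02Q → Q_m = 43.2371.
Total external benefit = ∫₀^{Q_m} (4.11 + 0.52Q) dQ = 4.11×43.2371 + ½×0.52×43.2371² = 663.7607.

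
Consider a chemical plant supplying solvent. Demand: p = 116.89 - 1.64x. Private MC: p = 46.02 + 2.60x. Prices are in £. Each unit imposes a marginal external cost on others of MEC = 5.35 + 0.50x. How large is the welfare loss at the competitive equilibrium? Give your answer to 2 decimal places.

Market equilibrium (private): 46.02 + 2.60x = 116.89 - 1.64x → x_m = 16.7146.
Social marginal cost = private MC + MEC = 51.37 + 3.10x.
Set SMC = demand: 51.37 + 3.10x = 116.89 - 1.64x → x* = 13.8228.
Height of the DWL triangle at x_m is SMC(x_m) − demand(x_m) = MEC(x_m) = 13.7073.
DWL = ½ × 2.8918 × 13.7073 = 19.8194.

DWL = £19.82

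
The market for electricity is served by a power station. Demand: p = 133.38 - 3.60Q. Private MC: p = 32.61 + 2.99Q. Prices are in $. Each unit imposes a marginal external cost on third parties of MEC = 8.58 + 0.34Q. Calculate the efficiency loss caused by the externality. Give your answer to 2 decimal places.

DWL = $13.70

Market equilibrium (private): 32.61 + 2.99Q = 133.38 - 3.60Q → Q_m = 15.2914.
Social marginal cost = private MC + MEC = 41.19 + 3.33Q.
Set SMC = demand: 41.19 + 3.33Q = 133.38 - 3.60Q → Q* = 13.3030.
The loss is the area between SMC and demand from Q* to Q_m; with linear curves that's a triangle of height MEC(Q_m).
DWL = ½ × 1.9884 × 13.7791 = 13.6992.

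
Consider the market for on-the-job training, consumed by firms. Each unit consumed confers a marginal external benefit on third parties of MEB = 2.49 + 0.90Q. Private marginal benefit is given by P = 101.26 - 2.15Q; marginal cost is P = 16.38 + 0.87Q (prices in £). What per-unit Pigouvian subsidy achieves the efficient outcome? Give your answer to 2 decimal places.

Social marginal benefit = demand + MEB = 103.75 - 1.25Q.
Set SMB = MC: 103.75 - 1.25Q = 16.38 + 0.87Q → Q* = 41.2123.
The Pigouvian subsidy equals MEB at Q*: 2.49 + 0.90×41.2123 = 39.5811.

subsidy = £39.58 per unit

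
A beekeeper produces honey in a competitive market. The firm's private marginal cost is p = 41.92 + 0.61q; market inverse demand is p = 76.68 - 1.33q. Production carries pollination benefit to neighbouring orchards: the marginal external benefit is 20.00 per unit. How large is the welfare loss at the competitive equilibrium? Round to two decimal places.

DWL = 103.09

Market equilibrium (private): 41.92 + 0.61q = 76.68 - 1.33q → q_m = 17.9175.
Social marginal cost = private MC − MEB = 21.92 + 0.61q.
Set SMC = demand: 21.92 + 0.61q = 76.68 - 1.33q → q* = 28.2268.
Between q* and q_m the wedge demand − SMC runs linearly from 0 to MEB(q_m), so the loss is a triangle.
DWL = ½ × 10.3093 × 20.0000 = 103.0930.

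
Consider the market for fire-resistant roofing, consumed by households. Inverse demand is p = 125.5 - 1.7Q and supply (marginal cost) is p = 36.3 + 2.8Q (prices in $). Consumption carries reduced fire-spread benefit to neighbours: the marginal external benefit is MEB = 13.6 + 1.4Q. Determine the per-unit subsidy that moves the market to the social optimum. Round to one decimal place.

Social marginal benefit = demand + MEB = 139.1 - 0.3Q.
Set SMB = MC: 139.1 - 0.3Q = 36.3 + 2.8Q → Q* = 33.1613.
The Pigouvian subsidy equals MEB at Q*: 13.6 + 1.4×33.1613 = 60.0258.

subsidy = $60.0 per unit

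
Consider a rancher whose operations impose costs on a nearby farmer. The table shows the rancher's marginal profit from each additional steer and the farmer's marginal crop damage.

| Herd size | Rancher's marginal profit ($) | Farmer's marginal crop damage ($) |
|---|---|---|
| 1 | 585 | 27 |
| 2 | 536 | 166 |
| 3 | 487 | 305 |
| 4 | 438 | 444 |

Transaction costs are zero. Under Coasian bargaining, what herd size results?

Bargaining reaches the level where marginal profit last exceeds marginal crop damage.
That holds through level 3 (487 ≥ 305) but not at 4 (438 < 444).

3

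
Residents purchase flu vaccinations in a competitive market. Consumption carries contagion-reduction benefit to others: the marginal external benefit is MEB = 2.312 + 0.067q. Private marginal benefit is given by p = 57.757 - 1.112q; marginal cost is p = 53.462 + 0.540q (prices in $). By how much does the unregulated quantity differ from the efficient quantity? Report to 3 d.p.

1.569 units

Market equilibrium (private): 53.462 + 0.540q = 57.757 - 1.112q → q_m = 2.5999.
Social marginal benefit = demand + MEB = 60.069 - 1.045q.
Set SMB = MC: 60.069 - 1.045q = 53.462 + 0.540q → q* = 4.1685.
Gap = |2.5999 − 4.1685| = 1.5686.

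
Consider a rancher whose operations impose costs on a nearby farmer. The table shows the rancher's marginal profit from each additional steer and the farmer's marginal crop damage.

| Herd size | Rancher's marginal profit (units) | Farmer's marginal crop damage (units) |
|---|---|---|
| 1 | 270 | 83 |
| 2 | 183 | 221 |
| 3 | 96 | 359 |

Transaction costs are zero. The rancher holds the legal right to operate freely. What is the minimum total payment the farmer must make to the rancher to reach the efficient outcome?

Left alone the rancher would choose level 3 (marginal profit stays positive).
Efficient level: k* = 1 (marginal profit ≥ marginal crop damage through 1).
The farmer must at least cover the rancher's forgone profit from cutting 3→1: 183 + 96 = 279.

279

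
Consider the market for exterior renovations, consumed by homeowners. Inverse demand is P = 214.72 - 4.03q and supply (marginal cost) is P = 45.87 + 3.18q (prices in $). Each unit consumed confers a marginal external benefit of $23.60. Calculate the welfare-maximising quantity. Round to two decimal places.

Social marginal benefit = demand + MEB = 238.32 - 4.03q.
Set SMB = MC: 238.32 - 4.03q = 45.87 + 3.18q → q* = 26.6921.

q* = 26.69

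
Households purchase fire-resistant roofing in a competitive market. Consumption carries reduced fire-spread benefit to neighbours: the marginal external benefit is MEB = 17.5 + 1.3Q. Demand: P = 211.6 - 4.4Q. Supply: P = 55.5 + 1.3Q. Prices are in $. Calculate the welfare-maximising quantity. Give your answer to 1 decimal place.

Q* = 39.5

Social marginal benefit = demand + MEB = 229.1 - 3.1Q.
Set SMB = MC: 229.1 - 3.1Q = 55.5 + 1.3Q → Q* = 39.4545.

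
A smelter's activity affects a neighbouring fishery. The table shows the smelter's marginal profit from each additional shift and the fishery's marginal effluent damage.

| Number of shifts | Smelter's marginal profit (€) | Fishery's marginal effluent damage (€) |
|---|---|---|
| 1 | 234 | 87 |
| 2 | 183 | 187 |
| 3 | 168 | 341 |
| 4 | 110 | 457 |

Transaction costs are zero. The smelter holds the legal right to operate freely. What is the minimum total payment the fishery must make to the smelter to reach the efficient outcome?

€461

Left alone the smelter would choose level 4 (marginal profit stays positive).
Efficient level: k* = 1 (marginal profit ≥ marginal effluent damage through 1).
The fishery must at least cover the smelter's forgone profit from cutting 4→1: 183 + 168 + 110 = 461.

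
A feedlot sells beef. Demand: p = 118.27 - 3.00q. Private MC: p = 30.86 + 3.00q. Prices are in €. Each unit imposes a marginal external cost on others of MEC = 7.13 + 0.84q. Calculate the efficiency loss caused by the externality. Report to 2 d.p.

Market equilibrium (private): 30.86 + 3.00q = 118.27 - 3.00q → q_m = 14.5683.
Social marginal cost = private MC + MEC = 37.99 + 3.84q.
Set SMC = demand: 37.99 + 3.84q = 118.27 - 3.00q → q* = 11.7368.
The loss is the area between SMC and demand from q* to q_m; with linear curves that's a triangle of height MEC(q_m).
DWL = ½ × 2.8315 × 19.3674 = 27.4194.

DWL = €27.42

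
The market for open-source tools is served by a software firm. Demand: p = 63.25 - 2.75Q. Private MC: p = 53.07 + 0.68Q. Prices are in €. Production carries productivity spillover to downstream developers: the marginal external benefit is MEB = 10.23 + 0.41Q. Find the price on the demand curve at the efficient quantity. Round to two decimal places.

Social marginal cost = private MC − MEB = 42.84 + 0.27Q.
Set SMC = demand: 42.84 + 0.27Q = 63.25 - 2.75Q → Q* = 6.7583.
Consumer price on the demand curve at Q*: 63.25 − 2.75×6.7583 = 44.6647.

P = €44.66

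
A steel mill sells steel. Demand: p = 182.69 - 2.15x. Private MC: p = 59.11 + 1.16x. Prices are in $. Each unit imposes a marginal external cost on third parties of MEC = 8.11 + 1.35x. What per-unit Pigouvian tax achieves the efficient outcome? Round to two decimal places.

Social marginal cost = private MC + MEC = 67.22 + 2.51x.
Set SMC = demand: 67.22 + 2.51x = 182.69 - 2.15x → x* = 24.7790.
The Pigouvian tax equals MEC at x*: 8.11 + 1.35×24.7790 = 41.5617.

tax = $41.56 per unit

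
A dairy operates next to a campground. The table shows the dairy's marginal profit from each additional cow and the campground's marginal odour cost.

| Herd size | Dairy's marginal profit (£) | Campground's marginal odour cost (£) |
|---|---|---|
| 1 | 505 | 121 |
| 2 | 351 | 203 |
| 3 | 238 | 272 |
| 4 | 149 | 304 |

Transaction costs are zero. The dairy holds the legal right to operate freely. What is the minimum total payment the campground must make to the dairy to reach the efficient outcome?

£387

Left alone the dairy would choose level 4 (marginal profit stays positive).
Efficient level: k* = 2 (marginal profit ≥ marginal odour cost through 2).
The campground must at least cover the dairy's forgone profit from cutting 4→2: 238 + 149 = 387.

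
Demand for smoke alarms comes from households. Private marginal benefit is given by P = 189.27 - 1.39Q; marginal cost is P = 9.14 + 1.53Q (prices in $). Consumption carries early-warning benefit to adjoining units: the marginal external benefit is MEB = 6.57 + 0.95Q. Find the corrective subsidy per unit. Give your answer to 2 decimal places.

subsidy = $96.60 per unit

Social marginal benefit = demand + MEB = 195.84 - 0.44Q.
Set SMB = MC: 195.84 - 0.44Q = 9.14 + 1.53Q → Q* = 94.7716.
The Pigouvian subsidy equals MEB at Q*: 6.57 + 0.95×94.7716 = 96.6030.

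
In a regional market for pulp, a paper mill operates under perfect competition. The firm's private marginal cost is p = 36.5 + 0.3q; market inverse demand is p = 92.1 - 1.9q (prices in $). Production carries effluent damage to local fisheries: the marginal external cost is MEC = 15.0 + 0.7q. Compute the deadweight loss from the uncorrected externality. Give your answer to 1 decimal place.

DWL = $184.3

Market equilibrium (private): 36.5 + 0.3q = 92.1 - 1.9q → q_m = 25.2727.
Social marginal cost = private MC + MEC = 51.5 + q.
Set SMC = demand: 51.5 + q = 92.1 - 1.9q → q* = 14.0000.
Between q* and q_m the wedge SMC − demand runs linearly from 0 to MEC(q_m), so the loss is a triangle.
DWL = ½ × 11.2727 × 32.6909 = 184.2574.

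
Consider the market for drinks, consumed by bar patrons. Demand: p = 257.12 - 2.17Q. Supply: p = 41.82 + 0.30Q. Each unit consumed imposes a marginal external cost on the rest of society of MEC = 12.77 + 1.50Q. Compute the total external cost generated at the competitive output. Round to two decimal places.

Market equilibrium (private): 41.82 + 0.30Q = 257.12 - 2.17Q → Q_m = 87.1660.
Total external cost = ∫₀^{Q_m} (12.77 + 1.50Q) dQ = 12.77×87.1660 + ½×1.50×87.1660² = 6811.5435.

6811.54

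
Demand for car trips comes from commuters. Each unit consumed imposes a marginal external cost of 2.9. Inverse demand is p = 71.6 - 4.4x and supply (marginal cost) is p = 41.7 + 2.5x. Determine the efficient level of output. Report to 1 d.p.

x* = 3.9

Social marginal benefit = demand − MEC = 68.7 - 4.4x.
Set SMB = MC: 68.7 - 4.4x = 41.7 + 2.5x → x* = 3.9130.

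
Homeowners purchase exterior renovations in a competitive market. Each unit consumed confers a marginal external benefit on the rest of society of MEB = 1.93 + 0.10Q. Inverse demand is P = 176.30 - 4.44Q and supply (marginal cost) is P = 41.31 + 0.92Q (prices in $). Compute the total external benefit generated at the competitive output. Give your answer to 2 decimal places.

$80.32

Market equilibrium (private): 41.31 + 0.92Q = 176.30 - 4.44Q → Q_m = 25.1847.
Total external benefit = ∫₀^{Q_m} (1.93 + 0.10Q) dQ = 1.93×25.1847 + ½×0.10×25.1847² = 80.3199.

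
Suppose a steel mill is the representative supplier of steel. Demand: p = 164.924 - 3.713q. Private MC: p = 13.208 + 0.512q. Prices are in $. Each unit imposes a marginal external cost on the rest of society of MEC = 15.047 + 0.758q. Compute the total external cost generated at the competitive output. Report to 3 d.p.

$1029.031

Market equilibrium (private): 13.208 + 0.512q = 164.924 - 3.713q → q_m = 35.9091.
Total external cost = ∫₀^{q_m} (15.047 + 0.758q) dq = 15.047×35.9091 + ½×0.758×35.9091² = 1029.0309.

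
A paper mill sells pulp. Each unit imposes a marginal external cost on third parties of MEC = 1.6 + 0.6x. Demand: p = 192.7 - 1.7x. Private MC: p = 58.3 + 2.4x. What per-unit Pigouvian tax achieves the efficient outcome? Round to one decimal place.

tax = 18.6 per unit

Social marginal cost = private MC + MEC = 59.9 + 3.0x.
Set SMC = demand: 59.9 + 3.0x = 192.7 - 1.7x → x* = 28.2553.
The Pigouvian tax equals MEC at x*: 1.6 + 0.6×28.2553 = 18.5532.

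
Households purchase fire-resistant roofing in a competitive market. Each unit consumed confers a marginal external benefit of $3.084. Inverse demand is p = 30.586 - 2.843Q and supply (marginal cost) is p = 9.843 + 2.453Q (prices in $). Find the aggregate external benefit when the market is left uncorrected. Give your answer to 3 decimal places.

Market equilibrium (private): 9.843 + 2.453Q = 30.586 - 2.843Q → Q_m = 3.9167.
Total external benefit = MEB × Q_m = 3.084 × 3.9167 = 12.0791.

$12.079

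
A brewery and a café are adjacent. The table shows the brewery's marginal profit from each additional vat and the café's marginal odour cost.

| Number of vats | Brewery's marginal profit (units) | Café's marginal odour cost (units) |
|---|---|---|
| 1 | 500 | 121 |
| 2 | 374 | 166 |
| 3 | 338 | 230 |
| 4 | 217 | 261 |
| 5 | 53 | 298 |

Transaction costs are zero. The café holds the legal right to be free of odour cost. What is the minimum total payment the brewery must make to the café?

517

Efficient level: marginal profit ≥ marginal odour cost through level 3, so k* = 3.
With the café holding the right, the brewery must at least compensate total damage at k*: 121 + 166 + 230 = 517.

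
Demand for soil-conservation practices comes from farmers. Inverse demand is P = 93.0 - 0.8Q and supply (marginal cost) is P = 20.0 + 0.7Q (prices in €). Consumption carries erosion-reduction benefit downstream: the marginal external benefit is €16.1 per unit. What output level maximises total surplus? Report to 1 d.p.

Social marginal benefit = demand + MEB = 109.1 - 0.8Q.
Set SMB = MC: 109.1 - 0.8Q = 20.0 + 0.7Q → Q* = 59.4000.

Q* = 59.4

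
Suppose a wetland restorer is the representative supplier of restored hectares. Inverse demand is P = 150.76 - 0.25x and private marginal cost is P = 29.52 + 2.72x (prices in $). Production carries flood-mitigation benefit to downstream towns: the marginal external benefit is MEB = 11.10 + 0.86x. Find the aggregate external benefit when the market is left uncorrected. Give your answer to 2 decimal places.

Market equilibrium (private): 29.52 + 2.72x = 150.76 - 0.25x → x_m = 40.8215.
Total external benefit = ∫₀^{x_m} (11.10 + 0.86x) dx = 11.10×40.8215 + ½×0.86×40.8215² = 1169.6684.

$1169.67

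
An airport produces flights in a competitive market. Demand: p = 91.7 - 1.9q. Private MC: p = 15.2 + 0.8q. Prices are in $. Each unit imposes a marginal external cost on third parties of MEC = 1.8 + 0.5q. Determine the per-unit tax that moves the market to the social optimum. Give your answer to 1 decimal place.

tax = $13.5 per unit

Social marginal cost = private MC + MEC = 17.0 + 1.3q.
Set SMC = demand: 17.0 + 1.3q = 91.7 - 1.9q → q* = 23.3438.
The Pigouvian tax equals MEC at q*: 1.8 + 0.5×23.3438 = 13.4719.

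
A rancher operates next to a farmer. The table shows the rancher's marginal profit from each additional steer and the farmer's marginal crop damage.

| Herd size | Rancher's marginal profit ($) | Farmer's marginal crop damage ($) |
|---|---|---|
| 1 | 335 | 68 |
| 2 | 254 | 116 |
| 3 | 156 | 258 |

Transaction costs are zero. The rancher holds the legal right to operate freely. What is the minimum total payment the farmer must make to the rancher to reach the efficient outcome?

Left alone the rancher would choose level 3 (marginal profit stays positive).
Efficient level: k* = 2 (marginal profit ≥ marginal crop damage through 2).
The farmer must at least cover the rancher's forgone profit from cutting 3→2: 156 = 156.

$156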